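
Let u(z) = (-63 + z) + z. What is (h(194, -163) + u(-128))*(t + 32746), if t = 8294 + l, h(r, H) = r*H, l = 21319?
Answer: -1991808819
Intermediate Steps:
h(r, H) = H*r
t = 29613 (t = 8294 + 21319 = 29613)
u(z) = -63 + 2*z
(h(194, -163) + u(-128))*(t + 32746) = (-163*194 + (-63 + 2*(-128)))*(29613 + 32746) = (-31622 + (-63 - 256))*62359 = (-31622 - 319)*62359 = -31941*62359 = -1991808819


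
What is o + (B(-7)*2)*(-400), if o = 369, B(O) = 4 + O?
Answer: 2769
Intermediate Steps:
o + (B(-7)*2)*(-400) = 369 + ((4 - 7)*2)*(-400) = 369 - 3*2*(-400) = 369 - 6*(-400) = 369 + 2400 = 2769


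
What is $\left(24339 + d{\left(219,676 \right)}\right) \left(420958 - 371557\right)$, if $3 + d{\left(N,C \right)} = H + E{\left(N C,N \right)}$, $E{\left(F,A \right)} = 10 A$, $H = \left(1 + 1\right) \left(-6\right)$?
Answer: $1309818114$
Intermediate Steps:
$H = -12$ ($H = 2 \left(-6\right) = -12$)
$d{\left(N,C \right)} = -15 + 10 N$ ($d{\left(N,C \right)} = -3 + \left(-12 + 10 N\right) = -15 + 10 N$)
$\left(24339 + d{\left(219,676 \right)}\right) \left(420958 - 371557\right) = \left(24339 + \left(-15 + 10 \cdot 219\right)\right) \left(420958 - 371557\right) = \left(24339 + \left(-15 + 2190\right)\right) 49401 = \left(24339 + 2175\right) 49401 = 26514 \cdot 49401 = 1309818114$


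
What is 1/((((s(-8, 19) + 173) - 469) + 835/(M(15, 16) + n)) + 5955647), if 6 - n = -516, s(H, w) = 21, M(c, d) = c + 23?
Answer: 112/667001831 ≈ 1.6792e-7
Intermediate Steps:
M(c, d) = 23 + c
n = 522 (n = 6 - 1*(-516) = 6 + 516 = 522)
1/((((s(-8, 19) + 173) - 469) + 835/(M(15, 16) + n)) + 5955647) = 1/((((21 + 173) - 469) + 835/((23 + 15) + 522)) + 5955647) = 1/(((194 - 469) + 835/(38 + 522)) + 5955647) = 1/((-275 + 835/560) + 5955647) = 1/((-275 + (1/560)*835) + 5955647) = 1/((-275 + 167/112) + 5955647) = 1/(-30633/112 + 5955647) = 1/(667001831/112) = 112/667001831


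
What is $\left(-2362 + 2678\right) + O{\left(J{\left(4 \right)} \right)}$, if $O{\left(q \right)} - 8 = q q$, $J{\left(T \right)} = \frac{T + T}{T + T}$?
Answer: $325$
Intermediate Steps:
$J{\left(T \right)} = 1$ ($J{\left(T \right)} = \frac{2 T}{2 T} = 2 T \frac{1}{2 T} = 1$)
$O{\left(q \right)} = 8 + q^{2}$ ($O{\left(q \right)} = 8 + q q = 8 + q^{2}$)
$\left(-2362 + 2678\right) + O{\left(J{\left(4 \right)} \right)} = \left(-2362 + 2678\right) + \left(8 + 1^{2}\right) = 316 + \left(8 + 1\right) = 316 + 9 = 325$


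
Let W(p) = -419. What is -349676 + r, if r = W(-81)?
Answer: -350095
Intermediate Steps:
r = -419
-349676 + r = -349676 - 419 = -350095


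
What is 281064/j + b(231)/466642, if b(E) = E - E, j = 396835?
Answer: 281064/396835 ≈ 0.70826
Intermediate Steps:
b(E) = 0
281064/j + b(231)/466642 = 281064/396835 + 0/466642 = 281064*(1/396835) + 0*(1/466642) = 281064/396835 + 0 = 281064/396835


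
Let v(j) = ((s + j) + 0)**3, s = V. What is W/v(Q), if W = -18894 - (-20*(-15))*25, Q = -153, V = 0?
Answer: 8798/1193859 ≈ 0.0073694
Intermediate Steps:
s = 0
W = -26394 (W = -18894 - 300*25 = -18894 - 1*7500 = -18894 - 7500 = -26394)
v(j) = j**3 (v(j) = ((0 + j) + 0)**3 = (j + 0)**3 = j**3)
W/v(Q) = -26394/((-153)**3) = -26394/(-3581577) = -26394*(-1/3581577) = 8798/1193859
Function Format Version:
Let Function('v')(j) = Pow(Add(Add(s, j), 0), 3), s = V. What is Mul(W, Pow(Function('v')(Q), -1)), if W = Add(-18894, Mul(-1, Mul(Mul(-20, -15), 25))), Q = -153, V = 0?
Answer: Rational(8798, 1193859) ≈ 0.0073694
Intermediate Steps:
s = 0
W = -26394 (W = Add(-18894, Mul(-1, Mul(300, 25))) = Add(-18894, Mul(-1, 7500)) = Add(-18894, -7500) = -26394)
Function('v')(j) = Pow(j, 3) (Function('v')(j) = Pow(Add(Add(0, j), 0), 3) = Pow(Add(j, 0), 3) = Pow(j, 3))
Mul(W, Pow(Function('v')(Q), -1)) = Mul(-26394, Pow(Pow(-153, 3), -1)) = Mul(-26394, Pow(-3581577, -1)) = Mul(-26394, Rational(-1, 3581577)) = Rational(8798, 1193859)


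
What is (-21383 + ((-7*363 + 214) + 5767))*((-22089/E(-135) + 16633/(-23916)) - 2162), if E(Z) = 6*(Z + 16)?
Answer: 36286686454801/948668 ≈ 3.8250e+7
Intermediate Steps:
E(Z) = 96 + 6*Z (E(Z) = 6*(16 + Z) = 96 + 6*Z)
(-21383 + ((-7*363 + 214) + 5767))*((-22089/E(-135) + 16633/(-23916)) - 2162) = (-21383 + ((-7*363 + 214) + 5767))*((-22089/(96 + 6*(-135)) + 16633/(-23916)) - 2162) = (-21383 + ((-2541 + 214) + 5767))*((-22089/(96 - 810) + 16633*(-1/23916)) - 2162) = (-21383 + (-2327 + 5767))*((-22089/(-714) - 16633/23916) - 2162) = (-21383 + 3440)*((-22089*(-1/714) - 16633/23916) - 2162) = -17943*((7363/238 - 16633/23916) - 2162) = -17943*(86067427/2846004 - 2162) = -17943*(-6066993221/2846004) = 36286686454801/948668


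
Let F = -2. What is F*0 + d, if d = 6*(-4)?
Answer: -24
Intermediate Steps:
d = -24
F*0 + d = -2*0 - 24 = 0 - 24 = -24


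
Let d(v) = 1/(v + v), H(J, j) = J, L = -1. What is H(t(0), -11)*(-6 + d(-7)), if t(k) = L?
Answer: 85/14 ≈ 6.0714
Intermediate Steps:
t(k) = -1
d(v) = 1/(2*v)
H(t(0), -11)*(-6 + d(-7)) = -(-6 + (½)/(-7)) = -(-6 + (½)*(-⅐)) = -(-6 - 1/14) = -1*(-85/14) = 85/14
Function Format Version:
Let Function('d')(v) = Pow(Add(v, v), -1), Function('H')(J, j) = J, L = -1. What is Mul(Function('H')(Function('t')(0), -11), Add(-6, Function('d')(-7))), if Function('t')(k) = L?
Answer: Rational(85, 14) ≈ 6.0714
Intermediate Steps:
Function('t')(k) = -1
Function('d')(v) = Mul(Rational(1, 2), Pow(v, -1)) (Function('d')(v) = Pow(Mul(2, v), -1) = Mul(Rational(1, 2), Pow(v, -1)))
Mul(Function('H')(Function('t')(0), -11), Add(-6, Function('d')(-7))) = Mul(-1, Add(-6, Mul(Rational(1, 2), Pow(-7, -1)))) = Mul(-1, Add(-6, Mul(Rational(1, 2), Rational(-1, 7)))) = Mul(-1, Add(-6, Rational(-1, 14))) = Mul(-1, Rational(-85, 14)) = Rational(85, 14)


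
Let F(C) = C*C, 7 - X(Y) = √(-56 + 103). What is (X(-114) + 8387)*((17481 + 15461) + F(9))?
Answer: 277195062 - 33023*√47 ≈ 2.7697e+8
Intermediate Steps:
X(Y) = 7 - √47 (X(Y) = 7 - √(-56 + 103) = 7 - √47)
F(C) = C²
(X(-114) + 8387)*((17481 + 15461) + F(9)) = ((7 - √47) + 8387)*((17481 + 15461) + 9²) = (8394 - √47)*(32942 + 81) = (8394 - √47)*33023 = 277195062 - 33023*√47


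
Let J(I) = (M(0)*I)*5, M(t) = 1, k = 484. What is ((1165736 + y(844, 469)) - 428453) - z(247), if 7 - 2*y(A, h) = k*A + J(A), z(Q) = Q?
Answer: 1061363/2 ≈ 5.3068e+5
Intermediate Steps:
J(I) = 5*I (J(I) = (1*I)*5 = I*5 = 5*I)
y(A, h) = 7/2 - 489*A/2 (y(A, h) = 7/2 - (484*A + 5*A)/2 = 7/2 - 489*A/2)
((1165736 + y(844, 469)) - 428453) - z(247) = ((1165736 + (7/2 - 489/2*844)) - 428453) - 1*247 = ((1165736 + (7/2 - 206358)) - 428453) - 247 = ((1165736 - 412709/2) - 428453) - 247 = (1918763/2 - 428453) - 247 = 1061857/2 - 247 = 1061363/2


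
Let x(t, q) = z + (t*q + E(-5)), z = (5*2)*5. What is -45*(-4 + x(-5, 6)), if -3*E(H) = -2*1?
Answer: -750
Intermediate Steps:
E(H) = ⅔ (E(H) = -(-2)/3 = -⅓*(-2) = ⅔)
z = 50 (z = 10*5 = 50)
x(t, q) = 152/3 + q*t (x(t, q) = 50 + (t*q + ⅔) = 50 + (q*t + ⅔) = 50 + (⅔ + q*t) = 152/3 + q*t)
-45*(-4 + x(-5, 6)) = -45*(-4 + (152/3 + 6*(-5))) = -45*(-4 + (152/3 - 30)) = -45*(-4 + 62/3) = -45*50/3 = -750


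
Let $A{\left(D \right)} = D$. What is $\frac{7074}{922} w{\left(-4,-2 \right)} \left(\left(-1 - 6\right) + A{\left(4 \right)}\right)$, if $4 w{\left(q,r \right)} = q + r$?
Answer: $\frac{31833}{922} \approx 34.526$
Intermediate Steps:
$w{\left(q,r \right)} = \frac{q}{4} + \frac{r}{4}$ ($w{\left(q,r \right)} = \frac{q + r}{4} = \frac{q}{4} + \frac{r}{4}$)
$\frac{7074}{922} w{\left(-4,-2 \right)} \left(\left(-1 - 6\right) + A{\left(4 \right)}\right) = \frac{7074}{922} \left(\frac{1}{4} \left(-4\right) + \frac{1}{4} \left(-2\right)\right) \left(\left(-1 - 6\right) + 4\right) = 7074 \cdot \frac{1}{922} \left(-1 - \frac{1}{2}\right) \left(\left(-1 - 6\right) + 4\right) = \frac{3537 \left(- \frac{3 \left(-7 + 4\right)}{2}\right)}{461} = \frac{3537 \left(\left(- \frac{3}{2}\right) \left(-3\right)\right)}{461} = \frac{3537}{461} \cdot \frac{9}{2} = \frac{31833}{922}$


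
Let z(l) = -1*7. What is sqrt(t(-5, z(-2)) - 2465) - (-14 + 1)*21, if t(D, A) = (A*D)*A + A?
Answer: 273 + I*sqrt(2717) ≈ 273.0 + 52.125*I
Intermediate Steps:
z(l) = -7
t(D, A) = A + D*A**2 (t(D, A) = D*A**2 + A = A + D*A**2)
sqrt(t(-5, z(-2)) - 2465) - (-14 + 1)*21 = sqrt(-7*(1 - 7*(-5)) - 2465) - (-14 + 1)*21 = sqrt(-7*(1 + 35) - 2465) - (-13)*21 = sqrt(-7*36 - 2465) - 1*(-273) = sqrt(-252 - 2465) + 273 = sqrt(-2717) + 273 = I*sqrt(2717) + 273 = 273 + I*sqrt(2717)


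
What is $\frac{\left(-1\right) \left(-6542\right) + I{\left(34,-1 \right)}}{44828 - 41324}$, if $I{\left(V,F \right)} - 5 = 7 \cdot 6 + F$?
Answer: $\frac{549}{292} \approx 1.8801$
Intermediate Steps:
$I{\left(V,F \right)} = 47 + F$ ($I{\left(V,F \right)} = 5 + \left(7 \cdot 6 + F\right) = 5 + \left(42 + F\right) = 47 + F$)
$\frac{\left(-1\right) \left(-6542\right) + I{\left(34,-1 \right)}}{44828 - 41324} = \frac{\left(-1\right) \left(-6542\right) + \left(47 - 1\right)}{44828 - 41324} = \frac{6542 + 46}{3504} = 6588 \cdot \frac{1}{3504} = \frac{549}{292}$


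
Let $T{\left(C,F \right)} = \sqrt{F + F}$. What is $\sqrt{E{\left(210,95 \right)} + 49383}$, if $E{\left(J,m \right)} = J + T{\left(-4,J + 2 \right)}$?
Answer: $\sqrt{49593 + 2 \sqrt{106}} \approx 222.74$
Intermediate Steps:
$T{\left(C,F \right)} = \sqrt{2} \sqrt{F}$ ($T{\left(C,F \right)} = \sqrt{2 F} = \sqrt{2} \sqrt{F}$)
$E{\left(J,m \right)} = J + \sqrt{2} \sqrt{2 + J}$ ($E{\left(J,m \right)} = J + \sqrt{2} \sqrt{J + 2} = J + \sqrt{2} \sqrt{2 + J}$)
$\sqrt{E{\left(210,95 \right)} + 49383} = \sqrt{\left(210 + \sqrt{4 + 2 \cdot 210}\right) + 49383} = \sqrt{\left(210 + \sqrt{4 + 420}\right) + 49383} = \sqrt{\left(210 + \sqrt{424}\right) + 49383} = \sqrt{\left(210 + 2 \sqrt{106}\right) + 49383} = \sqrt{49593 + 2 \sqrt{106}}$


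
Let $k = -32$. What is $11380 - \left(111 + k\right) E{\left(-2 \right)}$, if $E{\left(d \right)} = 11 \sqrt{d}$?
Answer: $11380 - 869 i \sqrt{2} \approx 11380.0 - 1229.0 i$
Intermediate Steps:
$11380 - \left(111 + k\right) E{\left(-2 \right)} = 11380 - \left(111 - 32\right) 11 \sqrt{-2} = 11380 - 79 \cdot 11 i \sqrt{2} = 11380 - 869 i \sqrt{2}$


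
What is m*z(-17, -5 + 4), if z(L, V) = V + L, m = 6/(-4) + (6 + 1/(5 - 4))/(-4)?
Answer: 117/2 ≈ 58.500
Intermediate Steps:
m = -13/4 (m = 6*(-¼) + (6 + 1/1)*(-¼) = -3/2 + (6 + 1)*(-¼) = -3/2 + 7*(-¼) = -3/2 - 7/4 = -13/4 ≈ -3.2500)
z(L, V) = L + V
m*z(-17, -5 + 4) = -13*(-17 + (-5 + 4))/4 = -13*(-17 - 1)/4 = -13/4*(-18) = 117/2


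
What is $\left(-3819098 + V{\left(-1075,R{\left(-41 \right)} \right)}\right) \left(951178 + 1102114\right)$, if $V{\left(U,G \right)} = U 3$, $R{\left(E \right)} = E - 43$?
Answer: $-7848345237316$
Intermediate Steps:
$R{\left(E \right)} = -43 + E$
$V{\left(U,G \right)} = 3 U$
$\left(-3819098 + V{\left(-1075,R{\left(-41 \right)} \right)}\right) \left(951178 + 1102114\right) = \left(-3819098 + 3 \left(-1075\right)\right) \left(951178 + 1102114\right) = \left(-3819098 - 3225\right) 2053292 = \left(-3822323\right) 2053292 = -7848345237316$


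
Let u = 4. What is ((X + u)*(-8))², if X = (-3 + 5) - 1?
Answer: 1600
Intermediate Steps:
X = 1 (X = 2 - 1 = 1)
((X + u)*(-8))² = ((1 + 4)*(-8))² = (5*(-8))² = (-40)² = 1600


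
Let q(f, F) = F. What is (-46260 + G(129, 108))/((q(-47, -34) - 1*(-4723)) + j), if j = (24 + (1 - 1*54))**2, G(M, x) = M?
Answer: -46131/5530 ≈ -8.3419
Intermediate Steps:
j = 841 (j = (24 + (1 - 54))**2 = (24 - 53)**2 = (-29)**2 = 841)
(-46260 + G(129, 108))/((q(-47, -34) - 1*(-4723)) + j) = (-46260 + 129)/((-34 - 1*(-4723)) + 841) = -46131/((-34 + 4723) + 841) = -46131/(4689 + 841) = -46131/5530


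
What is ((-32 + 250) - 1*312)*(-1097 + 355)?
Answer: 69748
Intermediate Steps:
((-32 + 250) - 1*312)*(-1097 + 355) = (218 - 312)*(-742) = -94*(-742) = 69748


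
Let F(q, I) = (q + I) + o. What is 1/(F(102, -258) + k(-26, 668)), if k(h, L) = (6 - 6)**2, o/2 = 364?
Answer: 1/572 ≈ 0.0017483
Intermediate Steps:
o = 728 (o = 2*364 = 728)
F(q, I) = 728 + I + q (F(q, I) = (q + I) + 728 = (I + q) + 728 = 728 + I + q)
k(h, L) = 0 (k(h, L) = 0**2 = 0)
1/(F(102, -258) + k(-26, 668)) = 1/((728 - 258 + 102) + 0) = 1/(572 + 0) = 1/572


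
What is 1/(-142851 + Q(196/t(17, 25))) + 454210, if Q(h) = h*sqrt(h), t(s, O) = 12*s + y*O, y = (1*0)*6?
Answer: 1229514881561976552419/2706930454153202 - 17493*sqrt(51)/2706930454153202 ≈ 4.5421e+5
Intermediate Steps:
y = 0 (y = 0*6 = 0)
t(s, O) = 12*s (t(s, O) = 12*s + 0*O = 12*s + 0 = 12*s)
Q(h) = h**(3/2)
1/(-142851 + Q(196/t(17, 25))) + 454210 = 1/(-142851 + (196/((12*17)))**(3/2)) + 454210 = 1/(-142851 + (196/204)**(3/2)) + 454210 = 1/(-142851 + (196*(1/204))**(3/2)) + 454210 = 1/(-142851 + (49/51)**(3/2)) + 454210 = 1/(-142851 + 343*sqrt(51)/2601) + 454210 = 454210 + 1/(-142851 + 343*sqrt(51)/2601)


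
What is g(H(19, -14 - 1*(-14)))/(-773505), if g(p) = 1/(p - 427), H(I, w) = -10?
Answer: 1/338021685 ≈ 2.9584e-9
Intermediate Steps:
g(p) = 1/(-427 + p)
g(H(19, -14 - 1*(-14)))/(-773505) = 1/(-427 - 10*(-773505)) = -1/773505/(-437) = -1/437*(-1/773505) = 1/338021685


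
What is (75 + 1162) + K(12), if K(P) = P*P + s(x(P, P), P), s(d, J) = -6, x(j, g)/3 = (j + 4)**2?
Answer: 1375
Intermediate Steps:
x(j, g) = 3*(4 + j)**2 (x(j, g) = 3*(j + 4)**2 = 3*(4 + j)**2)
K(P) = -6 + P**2 (K(P) = P*P - 6 = P**2 - 6 = -6 + P**2)
(75 + 1162) + K(12) = (75 + 1162) + (-6 + 12**2) = 1237 + (-6 + 144) = 1237 + 138 = 1375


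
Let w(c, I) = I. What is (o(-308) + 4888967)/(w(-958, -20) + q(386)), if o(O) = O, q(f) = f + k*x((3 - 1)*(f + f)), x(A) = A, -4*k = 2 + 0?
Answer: -4888659/406 ≈ -12041.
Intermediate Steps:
k = -½ (k = -(2 + 0)/4 = -¼*2 = -½ ≈ -0.50000)
q(f) = -f (q(f) = f - (3 - 1)*(f + f)/2 = f - 2*f = -f)
(o(-308) + 4888967)/(w(-958, -20) + q(386)) = (-308 + 4888967)/(-20 - 1*386) = 4888659/(-20 - 386) = 4888659/(-406) = 4888659*(-1/406) = -4888659/406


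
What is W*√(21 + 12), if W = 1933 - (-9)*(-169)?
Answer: 412*√33 ≈ 2366.8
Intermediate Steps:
W = 412 (W = 1933 - 1*1521 = 1933 - 1521 = 412)
W*√(21 + 12) = 412*√(21 + 12) = 412*√33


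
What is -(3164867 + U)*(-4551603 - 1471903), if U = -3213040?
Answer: -290170354538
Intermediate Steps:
-(3164867 + U)*(-4551603 - 1471903) = -(3164867 - 3213040)*(-4551603 - 1471903) = -(-48173)*(-6023506) = -1*290170354538 = -290170354538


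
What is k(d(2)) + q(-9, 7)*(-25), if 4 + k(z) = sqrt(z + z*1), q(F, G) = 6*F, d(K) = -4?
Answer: 1346 + 2*I*sqrt(2) ≈ 1346.0 + 2.8284*I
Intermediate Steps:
k(z) = -4 + sqrt(2)*sqrt(z) (k(z) = -4 + sqrt(z + z*1) = -4 + sqrt(z + z) = -4 + sqrt(2*z) = -4 + sqrt(2)*sqrt(z))
k(d(2)) + q(-9, 7)*(-25) = (-4 + sqrt(2)*sqrt(-4)) + (6*(-9))*(-25) = (-4 + sqrt(2)*(2*I)) - 54*(-25) = (-4 + 2*I*sqrt(2)) + 1350 = 1346 + 2*I*sqrt(2)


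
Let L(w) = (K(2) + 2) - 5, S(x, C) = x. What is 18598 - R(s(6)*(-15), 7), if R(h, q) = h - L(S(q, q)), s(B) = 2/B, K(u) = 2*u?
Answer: 18604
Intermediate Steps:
L(w) = 1 (L(w) = (2*2 + 2) - 5 = (4 + 2) - 5 = 6 - 5 = 1)
R(h, q) = -1 + h (R(h, q) = h - 1*1 = h - 1 = -1 + h)
18598 - R(s(6)*(-15), 7) = 18598 - (-1 + (2/6)*(-15)) = 18598 - (-1 + (2*(⅙))*(-15)) = 18598 - (-1 + (⅓)*(-15)) = 18598 - (-1 - 5) = 18598 - 1*(-6) = 18598 + 6 = 18604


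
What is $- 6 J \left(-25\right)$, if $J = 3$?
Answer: $450$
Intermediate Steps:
$- 6 J \left(-25\right) = \left(-6\right) 3 \left(-25\right) = \left(-18\right) \left(-25\right) = 450$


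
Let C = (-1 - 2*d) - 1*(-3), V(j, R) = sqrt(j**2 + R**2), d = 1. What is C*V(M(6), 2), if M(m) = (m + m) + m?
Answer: 0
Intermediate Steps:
M(m) = 3*m (M(m) = 2*m + m = 3*m)
V(j, R) = sqrt(R**2 + j**2)
C = 0 (C = (-1 - 2*1) - 1*(-3) = (-1 - 2) + 3 = -3 + 3 = 0)
C*V(M(6), 2) = 0*sqrt(2**2 + (3*6)**2) = 0*sqrt(4 + 18**2) = 0*sqrt(4 + 324) = 0*sqrt(328) = 0*(2*sqrt(82)) = 0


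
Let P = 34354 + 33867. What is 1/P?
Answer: 1/68221 ≈ 1.4658e-5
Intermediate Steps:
P = 68221
1/P = 1/68221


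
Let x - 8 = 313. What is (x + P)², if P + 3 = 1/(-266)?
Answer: 7154960569/70756 ≈ 1.0112e+5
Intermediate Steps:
x = 321 (x = 8 + 313 = 321)
P = -799/266 (P = -3 + 1/(-266) = -3 - 1/266 = -799/266 ≈ -3.0038)
(x + P)² = (321 - 799/266)² = (84587/266)² = 7154960569/70756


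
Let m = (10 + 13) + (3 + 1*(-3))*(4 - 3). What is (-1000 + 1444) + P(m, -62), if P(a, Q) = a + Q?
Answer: 405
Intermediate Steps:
m = 23 (m = 23 + (3 - 3)*1 = 23 + 0*1 = 23 + 0 = 23)
P(a, Q) = Q + a
(-1000 + 1444) + P(m, -62) = (-1000 + 1444) + (-62 + 23) = 444 - 39 = 405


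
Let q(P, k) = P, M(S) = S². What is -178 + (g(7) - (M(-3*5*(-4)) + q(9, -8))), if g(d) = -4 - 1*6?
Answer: -3797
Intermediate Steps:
g(d) = -10 (g(d) = -4 - 6 = -10)
-178 + (g(7) - (M(-3*5*(-4)) + q(9, -8))) = -178 + (-10 - ((-3*5*(-4))² + 9)) = -178 + (-10 - ((-15*(-4))² + 9)) = -178 + (-10 - (60² + 9)) = -178 + (-10 - (3600 + 9)) = -178 + (-10 - 1*3609) = -178 + (-10 - 3609) = -178 - 3619 = -3797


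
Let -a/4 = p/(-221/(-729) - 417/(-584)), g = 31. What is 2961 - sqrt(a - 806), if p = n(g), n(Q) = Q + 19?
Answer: 2961 - I*sqrt(188029513381094)/433057 ≈ 2961.0 - 31.664*I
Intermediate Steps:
n(Q) = 19 + Q
p = 50 (p = 19 + 31 = 50)
a = -85147200/433057 (a = -200/(-221/(-729) - 417/(-584)) = -200/(-221*(-1/729) - 417*(-1/584)) = -200/(221/729 + 417/584) = -200/433057/425736 = -200*425736/433057 = -4*21286800/433057 = -85147200/433057 ≈ -196.62)
2961 - sqrt(a - 806) = 2961 - sqrt(-85147200/433057 - 806) = 2961 - sqrt(-434191142/433057) = 2961 - I*sqrt(188029513381094)/433057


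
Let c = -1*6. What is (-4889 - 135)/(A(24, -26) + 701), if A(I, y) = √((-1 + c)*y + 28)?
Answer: -3521824/491191 + 5024*√210/491191 ≈ -7.0217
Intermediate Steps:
c = -6
A(I, y) = √(28 - 7*y) (A(I, y) = √((-1 - 6)*y + 28) = √(-7*y + 28) = √(28 - 7*y))
(-4889 - 135)/(A(24, -26) + 701) = (-4889 - 135)/(√(28 - 7*(-26)) + 701) = -5024/(√(28 + 182) + 701) = -5024/(√210 + 701) = -5024/(701 + √210)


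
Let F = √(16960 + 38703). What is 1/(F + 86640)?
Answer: 86640/7506433937 - √55663/7506433937 ≈ 1.1511e-5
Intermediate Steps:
F = √55663 ≈ 235.93
1/(F + 86640) = 1/(√55663 + 86640) = 1/(86640 + √55663)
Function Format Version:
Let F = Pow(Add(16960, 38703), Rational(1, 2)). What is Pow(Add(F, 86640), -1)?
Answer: Add(Rational(86640, 7506433937), Mul(Rational(-1, 7506433937), Pow(55663, Rational(1, 2)))) ≈ 1.1511e-5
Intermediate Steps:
F = Pow(55663, Rational(1, 2)) ≈ 235.93
Pow(Add(F, 86640), -1) = Pow(Add(Pow(55663, Rational(1, 2)), 86640), -1) = Pow(Add(86640, Pow(55663, Rational(1, 2))), -1)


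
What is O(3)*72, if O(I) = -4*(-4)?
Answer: 1152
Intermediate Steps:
O(I) = 16
O(3)*72 = 16*72 = 1152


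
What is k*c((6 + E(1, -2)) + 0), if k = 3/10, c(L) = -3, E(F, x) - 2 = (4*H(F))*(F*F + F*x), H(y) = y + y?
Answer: -9/10 ≈ -0.90000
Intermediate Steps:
H(y) = 2*y
E(F, x) = 2 + 8*F*(F**2 + F*x) (E(F, x) = 2 + (4*(2*F))*(F*F + F*x) = 2 + (8*F)*(F**2 + F*x) = 2 + 8*F*(F**2 + F*x))
k = 3/10 (k = 3*(1/10) = 3/10 ≈ 0.30000)
k*c((6 + E(1, -2)) + 0) = (3/10)*(-3) = -9/10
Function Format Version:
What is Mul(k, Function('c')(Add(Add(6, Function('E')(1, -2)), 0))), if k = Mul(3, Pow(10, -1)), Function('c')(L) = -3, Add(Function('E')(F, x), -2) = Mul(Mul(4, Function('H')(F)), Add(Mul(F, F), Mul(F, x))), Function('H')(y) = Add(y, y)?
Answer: Rational(-9, 10) ≈ -0.90000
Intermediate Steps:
Function('H')(y) = Mul(2, y)
Function('E')(F, x) = Add(2, Mul(8, F, Add(Pow(F, 2), Mul(F, x)))) (Function('E')(F, x) = Add(2, Mul(Mul(4, Mul(2, F)), Add(Mul(F, F), Mul(F, x)))) = Add(2, Mul(Mul(8, F), Add(Pow(F, 2), Mul(F, x)))) = Add(2, Mul(8, F, Add(Pow(F, 2), Mul(F, x)))))
k = Rational(3, 10) (k = Mul(3, Rational(1, 10)) = Rational(3, 10) ≈ 0.30000)
Mul(k, Function('c')(Add(Add(6, Function('E')(1, -2)), 0))) = Mul(Rational(3, 10), -3) = Rational(-9, 10)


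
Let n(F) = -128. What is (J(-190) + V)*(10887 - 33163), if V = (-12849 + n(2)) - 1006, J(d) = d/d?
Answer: 311463032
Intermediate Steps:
J(d) = 1
V = -13983 (V = (-12849 - 128) - 1006 = -12977 - 1006 = -13983)
(J(-190) + V)*(10887 - 33163) = (1 - 13983)*(10887 - 33163) = -13982*(-22276) = 311463032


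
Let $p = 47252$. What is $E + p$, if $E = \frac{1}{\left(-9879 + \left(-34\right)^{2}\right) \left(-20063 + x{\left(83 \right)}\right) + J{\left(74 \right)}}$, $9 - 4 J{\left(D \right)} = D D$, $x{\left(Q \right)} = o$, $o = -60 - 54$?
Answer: $\frac{33265900224088}{704010417} \approx 47252.0$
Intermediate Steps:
$o = -114$ ($o = -60 - 54 = -114$)
$x{\left(Q \right)} = -114$
$J{\left(D \right)} = \frac{9}{4} - \frac{D^{2}}{4}$ ($J{\left(D \right)} = \frac{9}{4} - \frac{D D}{4} = \frac{9}{4} - \frac{D^{2}}{4}$)
$E = \frac{4}{704010417}$ ($E = \frac{1}{\left(-9879 + \left(-34\right)^{2}\right) \left(-20063 - 114\right) + \left(\frac{9}{4} - \frac{74^{2}}{4}\right)} = \frac{1}{\left(-9879 + 1156\right) \left(-20177\right) + \left(\frac{9}{4} - 1369\right)} = \frac{1}{\left(-8723\right) \left(-20177\right) + \left(\frac{9}{4} - 1369\right)} = \frac{1}{176003971 - \frac{5467}{4}} = \frac{1}{\frac{704010417}{4}} = \frac{4}{704010417} \approx 5.6817 \cdot 10^{-9}$)
$E + p = \frac{4}{704010417} + 47252 = \frac{33265900224088}{704010417}$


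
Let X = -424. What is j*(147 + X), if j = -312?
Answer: 86424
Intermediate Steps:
j*(147 + X) = -312*(147 - 424) = -312*(-277) = 86424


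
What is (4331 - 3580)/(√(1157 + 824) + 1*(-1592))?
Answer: -1195592/2532483 - 751*√1981/2532483 ≈ -0.48530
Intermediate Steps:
(4331 - 3580)/(√(1157 + 824) + 1*(-1592)) = 751/(√1981 - 1592) = 751/(-1592 + √1981)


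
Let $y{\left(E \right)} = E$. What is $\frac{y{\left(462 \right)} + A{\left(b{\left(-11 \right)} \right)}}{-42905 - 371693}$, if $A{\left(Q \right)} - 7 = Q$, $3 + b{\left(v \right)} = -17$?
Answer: $- \frac{449}{414598} \approx -0.001083$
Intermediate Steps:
$b{\left(v \right)} = -20$ ($b{\left(v \right)} = -3 - 17 = -20$)
$A{\left(Q \right)} = 7 + Q$
$\frac{y{\left(462 \right)} + A{\left(b{\left(-11 \right)} \right)}}{-42905 - 371693} = \frac{462 + \left(7 - 20\right)}{-42905 - 371693} = \frac{462 - 13}{-414598} = 449 \left(- \frac{1}{414598}\right) = - \frac{449}{414598}$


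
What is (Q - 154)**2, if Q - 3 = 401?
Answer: 62500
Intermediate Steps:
Q = 404 (Q = 3 + 401 = 404)
(Q - 154)**2 = (404 - 154)**2 = 250**2 = 62500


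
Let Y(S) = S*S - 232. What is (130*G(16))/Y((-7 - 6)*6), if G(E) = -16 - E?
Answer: -1040/1463 ≈ -0.71087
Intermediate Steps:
Y(S) = -232 + S² (Y(S) = S² - 232 = -232 + S²)
(130*G(16))/Y((-7 - 6)*6) = (130*(-16 - 1*16))/(-232 + ((-7 - 6)*6)²) = (130*(-16 - 16))/(-232 + (-13*6)²) = (130*(-32))/(-232 + (-78)²) = -4160/(-232 + 6084) = -4160/5852 = -4160*1/5852 = -1040/1463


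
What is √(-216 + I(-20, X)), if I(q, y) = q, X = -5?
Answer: 2*I*√59 ≈ 15.362*I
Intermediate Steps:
√(-216 + I(-20, X)) = √(-216 - 20) = √(-236) = 2*I*√59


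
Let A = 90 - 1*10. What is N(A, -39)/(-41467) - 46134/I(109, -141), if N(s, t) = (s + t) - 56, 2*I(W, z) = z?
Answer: 1275359757/1948949 ≈ 654.38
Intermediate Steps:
I(W, z) = z/2
A = 80 (A = 90 - 10 = 80)
N(s, t) = -56 + s + t
N(A, -39)/(-41467) - 46134/I(109, -141) = (-56 + 80 - 39)/(-41467) - 46134/((1/2)*(-141)) = -15*(-1/41467) - 46134/(-141/2) = 15/41467 - 46134*(-2/141) = 15/41467 + 30756/47 = 1275359757/1948949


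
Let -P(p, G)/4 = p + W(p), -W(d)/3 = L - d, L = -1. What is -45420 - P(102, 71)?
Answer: -43776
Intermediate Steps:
W(d) = 3 + 3*d (W(d) = -3*(-1 - d) = 3 + 3*d)
P(p, G) = -12 - 16*p (P(p, G) = -4*(p + (3 + 3*p)) = -4*(3 + 4*p) = -12 - 16*p)
-45420 - P(102, 71) = -45420 - (-12 - 16*102) = -45420 - (-12 - 1632) = -45420 - 1*(-1644) = -45420 + 1644 = -43776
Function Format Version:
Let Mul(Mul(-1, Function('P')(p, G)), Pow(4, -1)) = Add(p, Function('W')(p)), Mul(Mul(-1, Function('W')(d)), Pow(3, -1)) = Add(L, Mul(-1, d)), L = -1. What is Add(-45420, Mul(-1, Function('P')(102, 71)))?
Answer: -43776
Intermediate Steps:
Function('W')(d) = Add(3, Mul(3, d)) (Function('W')(d) = Mul(-3, Add(-1, Mul(-1, d))) = Add(3, Mul(3, d)))
Function('P')(p, G) = Add(-12, Mul(-16, p)) (Function('P')(p, G) = Mul(-4, Add(p, Add(3, Mul(3, p)))) = Mul(-4, Add(3, Mul(4, p))) = Add(-12, Mul(-16, p)))
Add(-45420, Mul(-1, Function('P')(102, 71))) = Add(-45420, Mul(-1, Add(-12, Mul(-16, 102)))) = Add(-45420, Mul(-1, Add(-12, -1632))) = Add(-45420, Mul(-1, -1644)) = Add(-45420, 1644) = -43776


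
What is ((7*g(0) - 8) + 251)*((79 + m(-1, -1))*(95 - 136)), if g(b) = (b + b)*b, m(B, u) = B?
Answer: -777114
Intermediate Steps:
g(b) = 2*b² (g(b) = (2*b)*b = 2*b²)
((7*g(0) - 8) + 251)*((79 + m(-1, -1))*(95 - 136)) = ((7*(2*0²) - 8) + 251)*((79 - 1)*(95 - 136)) = ((7*(2*0) - 8) + 251)*(78*(-41)) = ((7*0 - 8) + 251)*(-3198) = ((0 - 8) + 251)*(-3198) = (-8 + 251)*(-3198) = 243*(-3198) = -777114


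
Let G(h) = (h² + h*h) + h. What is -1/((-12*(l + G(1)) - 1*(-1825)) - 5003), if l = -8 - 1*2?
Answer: 1/3094 ≈ 0.00032321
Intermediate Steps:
l = -10 (l = -8 - 2 = -10)
G(h) = h + 2*h² (G(h) = (h² + h²) + h = 2*h² + h = h + 2*h²)
-1/((-12*(l + G(1)) - 1*(-1825)) - 5003) = -1/((-12*(-10 + 1*(1 + 2*1)) - 1*(-1825)) - 5003) = -1/((-12*(-10 + 1*(1 + 2)) + 1825) - 5003) = -1/((-12*(-10 + 1*3) + 1825) - 5003) = -1/((-12*(-10 + 3) + 1825) - 5003) = -1/((-12*(-7) + 1825) - 5003) = -1/((84 + 1825) - 5003) = -1/(1909 - 5003) = -1/(-3094) = -1*(-1/3094) = 1/3094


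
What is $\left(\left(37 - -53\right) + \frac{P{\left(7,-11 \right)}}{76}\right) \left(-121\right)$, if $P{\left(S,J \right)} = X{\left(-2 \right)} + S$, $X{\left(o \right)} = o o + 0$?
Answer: $- \frac{828971}{76} \approx -10908.0$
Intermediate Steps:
$X{\left(o \right)} = o^{2}$ ($X{\left(o \right)} = o^{2} + 0 = o^{2}$)
$P{\left(S,J \right)} = 4 + S$ ($P{\left(S,J \right)} = \left(-2\right)^{2} + S = 4 + S$)
$\left(\left(37 - -53\right) + \frac{P{\left(7,-11 \right)}}{76}\right) \left(-121\right) = \left(\left(37 - -53\right) + \frac{4 + 7}{76}\right) \left(-121\right) = \left(\left(37 + 53\right) + 11 \cdot \frac{1}{76}\right) \left(-121\right) = \left(90 + \frac{11}{76}\right) \left(-121\right) = \frac{6851}{76} \left(-121\right) = - \frac{828971}{76}$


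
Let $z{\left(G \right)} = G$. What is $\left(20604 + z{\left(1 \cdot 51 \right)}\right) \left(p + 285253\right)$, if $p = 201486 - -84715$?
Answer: $11803382370$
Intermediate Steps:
$p = 286201$ ($p = 201486 + 84715 = 286201$)
$\left(20604 + z{\left(1 \cdot 51 \right)}\right) \left(p + 285253\right) = \left(20604 + 1 \cdot 51\right) \left(286201 + 285253\right) = \left(20604 + 51\right) 571454 = 20655 \cdot 571454 = 11803382370$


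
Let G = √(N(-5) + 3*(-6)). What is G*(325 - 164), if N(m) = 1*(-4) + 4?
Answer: 483*I*√2 ≈ 683.07*I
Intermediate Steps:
N(m) = 0 (N(m) = -4 + 4 = 0)
G = 3*I*√2 (G = √(0 + 3*(-6)) = √(0 - 18) = √(-18) = 3*I*√2 ≈ 4.2426*I)
G*(325 - 164) = (3*I*√2)*(325 - 164) = (3*I*√2)*161 = 483*I*√2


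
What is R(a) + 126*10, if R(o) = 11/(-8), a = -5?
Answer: 10069/8 ≈ 1258.6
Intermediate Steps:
R(o) = -11/8 (R(o) = 11*(-⅛) = -11/8)
R(a) + 126*10 = -11/8 + 126*10 = -11/8 + 1260 = 10069/8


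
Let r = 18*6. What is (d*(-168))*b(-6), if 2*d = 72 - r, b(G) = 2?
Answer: 6048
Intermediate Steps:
r = 108
d = -18 (d = (72 - 1*108)/2 = (72 - 108)/2 = (½)*(-36) = -18)
(d*(-168))*b(-6) = -18*(-168)*2 = 3024*2 = 6048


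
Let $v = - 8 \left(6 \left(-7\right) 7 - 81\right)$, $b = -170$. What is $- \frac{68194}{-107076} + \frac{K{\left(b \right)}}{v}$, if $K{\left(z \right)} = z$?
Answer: $\frac{1553159}{2676900} \approx 0.58021$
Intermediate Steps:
$v = 3000$ ($v = - 8 \left(\left(-42\right) 7 - 81\right) = - 8 \left(-294 - 81\right) = \left(-8\right) \left(-375\right) = 3000$)
$- \frac{68194}{-107076} + \frac{K{\left(b \right)}}{v} = - \frac{68194}{-107076} - \frac{170}{3000} = \left(-68194\right) \left(- \frac{1}{107076}\right) - \frac{17}{300} = \frac{34097}{53538} - \frac{17}{300} = \frac{1553159}{2676900}$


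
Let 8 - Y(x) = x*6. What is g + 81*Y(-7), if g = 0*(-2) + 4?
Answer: 4054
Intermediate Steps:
g = 4 (g = 0 + 4 = 4)
Y(x) = 8 - 6*x (Y(x) = 8 - x*6 = 8 - 6*x)
g + 81*Y(-7) = 4 + 81*(8 - 6*(-7)) = 4 + 81*(8 + 42) = 4 + 81*50 = 4 + 4050 = 4054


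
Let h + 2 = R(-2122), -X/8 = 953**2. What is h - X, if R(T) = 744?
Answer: 7266414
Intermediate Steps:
X = -7265672 (X = -8*953**2 = -8*908209 = -7265672)
h = 742 (h = -2 + 744 = 742)
h - X = 742 - 1*(-7265672) = 742 + 7265672 = 7266414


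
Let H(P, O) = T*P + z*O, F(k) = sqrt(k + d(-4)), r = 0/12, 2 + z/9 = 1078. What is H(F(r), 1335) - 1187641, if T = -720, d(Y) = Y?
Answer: 11740499 - 1440*I ≈ 1.174e+7 - 1440.0*I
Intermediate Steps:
z = 9684 (z = -18 + 9*1078 = -18 + 9702 = 9684)
r = 0 (r = 0*(1/12) = 0)
F(k) = sqrt(-4 + k) (F(k) = sqrt(k - 4) = sqrt(-4 + k))
H(P, O) = -720*P + 9684*O
H(F(r), 1335) - 1187641 = (-720*sqrt(-4 + 0) + 9684*1335) - 1187641 = (-1440*I + 12928140) - 1187641 = (12928140 - 1440*I) - 1187641 = 11740499 - 1440*I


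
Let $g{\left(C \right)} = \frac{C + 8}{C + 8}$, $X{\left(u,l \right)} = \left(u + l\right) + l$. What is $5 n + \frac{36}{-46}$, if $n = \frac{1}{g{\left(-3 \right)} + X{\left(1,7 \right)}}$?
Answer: $- \frac{173}{368} \approx -0.47011$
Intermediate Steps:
$X{\left(u,l \right)} = u + 2 l$ ($X{\left(u,l \right)} = \left(l + u\right) + l = u + 2 l$)
$g{\left(C \right)} = 1$ ($g{\left(C \right)} = \frac{8 + C}{8 + C} = 1$)
$n = \frac{1}{16}$ ($n = \frac{1}{1 + \left(1 + 2 \cdot 7\right)} = \frac{1}{1 + \left(1 + 14\right)} = \frac{1}{1 + 15} = \frac{1}{16} \approx 0.0625$)
$5 n + \frac{36}{-46} = 5 \cdot \frac{1}{16} + \frac{36}{-46} = \frac{5}{16} + 36 \left(- \frac{1}{46}\right) = \frac{5}{16} - \frac{18}{23} = - \frac{173}{368}$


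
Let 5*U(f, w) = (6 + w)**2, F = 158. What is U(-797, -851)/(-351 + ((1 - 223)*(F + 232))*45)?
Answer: -10985/299727 ≈ -0.036650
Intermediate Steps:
U(f, w) = (6 + w)**2/5
U(-797, -851)/(-351 + ((1 - 223)*(F + 232))*45) = ((6 - 851)**2/5)/(-351 + ((1 - 223)*(158 + 232))*45) = ((1/5)*(-845)**2)/(-351 - 222*390*45) = ((1/5)*714025)/(-351 - 86580*45) = 142805/(-351 - 3896100) = 142805/(-3896451) = 142805*(-1/3896451) = -10985/299727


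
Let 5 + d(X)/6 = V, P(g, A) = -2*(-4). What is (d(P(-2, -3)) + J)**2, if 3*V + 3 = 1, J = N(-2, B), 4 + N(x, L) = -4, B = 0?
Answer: 1764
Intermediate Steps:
P(g, A) = 8
N(x, L) = -8 (N(x, L) = -4 - 4 = -8)
J = -8
V = -2/3 (V = -1 + (1/3)*1 = -1 + 1/3 = -2/3 ≈ -0.66667)
d(X) = -34 (d(X) = -30 + 6*(-2/3) = -30 - 4 = -34)
(d(P(-2, -3)) + J)**2 = (-34 - 8)**2 = (-42)**2 = 1764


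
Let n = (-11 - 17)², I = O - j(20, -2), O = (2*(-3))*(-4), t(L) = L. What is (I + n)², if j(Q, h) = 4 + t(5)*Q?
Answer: 495616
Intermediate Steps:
j(Q, h) = 4 + 5*Q
O = 24 (O = -6*(-4) = 24)
I = -80 (I = 24 - (4 + 5*20) = 24 - (4 + 100) = 24 - 1*104 = 24 - 104 = -80)
n = 784 (n = (-28)² = 784)
(I + n)² = (-80 + 784)² = 704² = 495616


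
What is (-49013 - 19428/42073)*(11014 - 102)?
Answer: -22502108529824/42073 ≈ -5.3483e+8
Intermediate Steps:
(-49013 - 19428/42073)*(11014 - 102) = (-49013 - 19428*1/42073)*10912 = (-49013 - 19428/42073)*10912 = -2062143377/42073*10912 = -22502108529824/42073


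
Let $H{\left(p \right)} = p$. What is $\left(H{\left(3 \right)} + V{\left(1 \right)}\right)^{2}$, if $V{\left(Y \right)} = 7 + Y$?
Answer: $121$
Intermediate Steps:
$\left(H{\left(3 \right)} + V{\left(1 \right)}\right)^{2} = \left(3 + \left(7 + 1\right)\right)^{2} = \left(3 + 8\right)^{2} = 11^{2} = 121$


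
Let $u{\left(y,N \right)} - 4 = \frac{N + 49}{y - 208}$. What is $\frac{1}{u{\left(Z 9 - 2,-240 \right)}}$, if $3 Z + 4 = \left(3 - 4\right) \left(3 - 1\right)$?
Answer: $\frac{228}{1103} \approx 0.20671$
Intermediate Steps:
$Z = -2$ ($Z = - \frac{4}{3} + \frac{\left(3 - 4\right) \left(3 - 1\right)}{3} = - \frac{4}{3} + \frac{\left(-1\right) 2}{3} = - \frac{4}{3} + \frac{1}{3} \left(-2\right) = - \frac{4}{3} - \frac{2}{3} = -2$)
$u{\left(y,N \right)} = 4 + \frac{49 + N}{-208 + y}$ ($u{\left(y,N \right)} = 4 + \frac{N + 49}{y - 208} = 4 + \frac{49 + N}{-208 + y}$)
$\frac{1}{u{\left(Z 9 - 2,-240 \right)}} = \frac{1}{\frac{1}{-208 - 20} \left(-783 - 240 + 4 \left(\left(-2\right) 9 - 2\right)\right)} = \frac{1}{\frac{1}{-208 - 20} \left(-783 - 240 + 4 \left(-18 - 2\right)\right)} = \frac{1}{\frac{1}{-208 - 20} \left(-783 - 240 + 4 \left(-20\right)\right)} = \frac{1}{\frac{1}{-228} \left(-783 - 240 - 80\right)} = \frac{1}{\left(- \frac{1}{228}\right) \left(-1103\right)} = \frac{1}{\frac{1103}{228}} = \frac{228}{1103}$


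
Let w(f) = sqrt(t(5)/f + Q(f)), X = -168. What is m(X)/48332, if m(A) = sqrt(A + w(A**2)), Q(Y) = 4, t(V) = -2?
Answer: sqrt(-1185408 + 42*sqrt(112894))/4059888 ≈ 0.00026657*I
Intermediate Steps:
w(f) = sqrt(4 - 2/f) (w(f) = sqrt(-2/f + 4) = sqrt(4 - 2/f))
m(A) = sqrt(A + sqrt(4 - 2/A**2))
m(X)/48332 = sqrt(-168 + sqrt(2)*sqrt(2 - 1/(-168)**2))/48332 = sqrt(-168 + sqrt(2)*sqrt(2 - 1*1/28224))*(1/48332) = sqrt(-168 + sqrt(2)*sqrt(2 - 1/28224))*(1/48332) = sqrt(-168 + sqrt(2)*sqrt(56447/28224))*(1/48332) = sqrt(-168 + sqrt(2)*(sqrt(56447)/168))*(1/48332) = sqrt(-168 + sqrt(112894)/168)*(1/48332) = sqrt(-168 + sqrt(112894)/168)/48332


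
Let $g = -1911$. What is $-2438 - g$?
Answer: $-527$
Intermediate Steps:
$-2438 - g = -2438 - -1911 = -2438 + 1911 = -527$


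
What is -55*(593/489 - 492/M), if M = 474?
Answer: -371195/38631 ≈ -9.6087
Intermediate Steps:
-55*(593/489 - 492/M) = -55*(593/489 - 492/474) = -55*(593*(1/489) - 492*1/474) = -55*(593/489 - 82/79) = -55*6749/38631 = -371195/38631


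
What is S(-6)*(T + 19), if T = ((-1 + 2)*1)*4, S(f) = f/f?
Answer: 23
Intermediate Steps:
S(f) = 1
T = 4 (T = (1*1)*4 = 1*4 = 4)
S(-6)*(T + 19) = 1*(4 + 19) = 1*23 = 23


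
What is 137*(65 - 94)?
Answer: -3973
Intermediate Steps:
137*(65 - 94) = 137*(-29) = -3973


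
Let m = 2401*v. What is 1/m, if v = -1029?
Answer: -1/2470629 ≈ -4.0476e-7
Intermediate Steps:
m = -2470629 (m = 2401*(-1029) = -2470629)
1/m = 1/(-2470629) = -1/2470629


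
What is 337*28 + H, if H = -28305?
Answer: -18869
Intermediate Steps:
337*28 + H = 337*28 - 28305 = 9436 - 28305 = -18869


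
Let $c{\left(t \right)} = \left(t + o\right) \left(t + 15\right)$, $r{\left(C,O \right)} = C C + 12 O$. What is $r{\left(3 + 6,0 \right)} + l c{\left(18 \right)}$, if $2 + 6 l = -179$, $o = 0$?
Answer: $-17838$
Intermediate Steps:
$l = - \frac{181}{6}$ ($l = - \frac{1}{3} + \frac{1}{6} \left(-179\right) = - \frac{1}{3} - \frac{179}{6} = - \frac{181}{6} \approx -30.167$)
$r{\left(C,O \right)} = C^{2} + 12 O$
$c{\left(t \right)} = t \left(15 + t\right)$ ($c{\left(t \right)} = \left(t + 0\right) \left(t + 15\right) = t \left(15 + t\right)$)
$r{\left(3 + 6,0 \right)} + l c{\left(18 \right)} = \left(\left(3 + 6\right)^{2} + 12 \cdot 0\right) - \frac{181 \cdot 18 \left(15 + 18\right)}{6} = \left(9^{2} + 0\right) - \frac{181 \cdot 18 \cdot 33}{6} = \left(81 + 0\right) - 17919 = 81 - 17919 = -17838$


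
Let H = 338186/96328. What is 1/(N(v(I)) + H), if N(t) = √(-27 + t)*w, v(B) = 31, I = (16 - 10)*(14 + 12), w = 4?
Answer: 48164/554405 ≈ 0.086875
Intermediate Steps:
I = 156 (I = 6*26 = 156)
H = 169093/48164 (H = 338186*(1/96328) = 169093/48164 ≈ 3.5108)
N(t) = 4*√(-27 + t) (N(t) = √(-27 + t)*4 = 4*√(-27 + t))
1/(N(v(I)) + H) = 1/(4*√(-27 + 31) + 169093/48164) = 1/(4*√4 + 169093/48164) = 1/(4*2 + 169093/48164) = 1/(8 + 169093/48164) = 1/(554405/48164) = 48164/554405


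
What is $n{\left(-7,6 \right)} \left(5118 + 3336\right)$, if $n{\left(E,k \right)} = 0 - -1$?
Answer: $8454$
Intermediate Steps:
$n{\left(E,k \right)} = 1$ ($n{\left(E,k \right)} = 0 + 1 = 1$)
$n{\left(-7,6 \right)} \left(5118 + 3336\right) = 1 \left(5118 + 3336\right) = 1 \cdot 8454 = 8454$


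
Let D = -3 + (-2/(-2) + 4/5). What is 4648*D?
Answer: -27888/5 ≈ -5577.6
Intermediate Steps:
D = -6/5 (D = -3 + (-2*(-½) + 4*(⅕)) = -3 + (1 + ⅘) = -3 + 9/5 = -6/5 ≈ -1.2000)
4648*D = 4648*(-6/5) = -27888/5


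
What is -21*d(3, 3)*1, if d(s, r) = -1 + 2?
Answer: -21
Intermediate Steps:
d(s, r) = 1
-21*d(3, 3)*1 = -21*1*1 = -21*1 = -21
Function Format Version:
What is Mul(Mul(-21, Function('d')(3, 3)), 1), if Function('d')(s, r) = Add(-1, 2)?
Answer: -21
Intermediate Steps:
Function('d')(s, r) = 1
Mul(Mul(-21, Function('d')(3, 3)), 1) = Mul(Mul(-21, 1), 1) = Mul(-21, 1) = -21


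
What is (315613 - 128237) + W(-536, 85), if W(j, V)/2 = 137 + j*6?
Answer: 181218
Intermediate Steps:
W(j, V) = 274 + 12*j (W(j, V) = 2*(137 + j*6) = 2*(137 + 6*j) = 274 + 12*j)
(315613 - 128237) + W(-536, 85) = (315613 - 128237) + (274 + 12*(-536)) = 187376 + (274 - 6432) = 187376 - 6158 = 181218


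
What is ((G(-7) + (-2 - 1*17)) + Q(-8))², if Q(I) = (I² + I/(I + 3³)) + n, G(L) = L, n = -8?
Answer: 315844/361 ≈ 874.91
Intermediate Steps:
Q(I) = -8 + I² + I/(27 + I) (Q(I) = (I² + I/(I + 3³)) - 8 = (I² + I/(I + 27)) - 8 = (I² + I/(27 + I)) - 8 = -8 + I² + I/(27 + I))
((G(-7) + (-2 - 1*17)) + Q(-8))² = ((-7 + (-2 - 1*17)) + (-216 + (-8)³ - 7*(-8) + 27*(-8)²)/(27 - 8))² = ((-7 + (-2 - 17)) + (-216 - 512 + 56 + 27*64)/19)² = ((-7 - 19) + (-216 - 512 + 56 + 1728)/19)² = (-26 + (1/19)*1056)² = (-26 + 1056/19)² = (562/19)² = 315844/361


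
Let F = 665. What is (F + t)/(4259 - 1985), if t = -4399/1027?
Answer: 339278/1167699 ≈ 0.29055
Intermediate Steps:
t = -4399/1027 (t = -4399*1/1027 = -4399/1027 ≈ -4.2833)
(F + t)/(4259 - 1985) = (665 - 4399/1027)/(4259 - 1985) = (678556/1027)/2274 = (678556/1027)*(1/2274) = 339278/1167699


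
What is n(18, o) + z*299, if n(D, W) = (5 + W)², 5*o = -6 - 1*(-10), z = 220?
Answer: 1645341/25 ≈ 65814.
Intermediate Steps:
o = ⅘ (o = (-6 - 1*(-10))/5 = (-6 + 10)/5 = (⅕)*4 = ⅘ ≈ 0.80000)
n(18, o) + z*299 = (5 + ⅘)² + 220*299 = (29/5)² + 65780 = 841/25 + 65780 = 1645341/25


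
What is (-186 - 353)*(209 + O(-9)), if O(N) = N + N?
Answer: -102949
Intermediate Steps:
O(N) = 2*N
(-186 - 353)*(209 + O(-9)) = (-186 - 353)*(209 + 2*(-9)) = -539*(209 - 18) = -539*191 = -102949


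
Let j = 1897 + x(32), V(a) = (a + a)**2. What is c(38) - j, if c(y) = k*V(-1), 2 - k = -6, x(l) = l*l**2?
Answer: -34633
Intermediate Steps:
x(l) = l**3
V(a) = 4*a**2 (V(a) = (2*a)**2 = 4*a**2)
k = 8 (k = 2 - 1*(-6) = 2 + 6 = 8)
c(y) = 32 (c(y) = 8*(4*(-1)**2) = 8*(4*1) = 8*4 = 32)
j = 34665 (j = 1897 + 32**3 = 1897 + 32768 = 34665)
c(38) - j = 32 - 1*34665 = 32 - 34665 = -34633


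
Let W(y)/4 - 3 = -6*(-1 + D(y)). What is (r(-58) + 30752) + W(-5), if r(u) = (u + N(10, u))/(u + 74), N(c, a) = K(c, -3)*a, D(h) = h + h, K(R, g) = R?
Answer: 247905/8 ≈ 30988.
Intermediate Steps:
D(h) = 2*h
W(y) = 36 - 48*y (W(y) = 12 + 4*(-6*(-1 + 2*y)) = 12 + 4*(6 - 12*y) = 12 + (24 - 48*y) = 36 - 48*y)
N(c, a) = a*c (N(c, a) = c*a = a*c)
r(u) = 11*u/(74 + u) (r(u) = (u + u*10)/(u + 74) = (u + 10*u)/(74 + u) = (11*u)/(74 + u) = 11*u/(74 + u))
(r(-58) + 30752) + W(-5) = (11*(-58)/(74 - 58) + 30752) + (36 - 48*(-5)) = (11*(-58)/16 + 30752) + (36 + 240) = (11*(-58)*(1/16) + 30752) + 276 = (-319/8 + 30752) + 276 = 245697/8 + 276 = 247905/8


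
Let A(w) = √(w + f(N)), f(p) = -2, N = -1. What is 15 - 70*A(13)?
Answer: 15 - 70*√11 ≈ -217.16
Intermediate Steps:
A(w) = √(-2 + w) (A(w) = √(w - 2) = √(-2 + w))
15 - 70*A(13) = 15 - 70*√(-2 + 13) = 15 - 70*√11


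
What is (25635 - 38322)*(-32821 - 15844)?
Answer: 617412855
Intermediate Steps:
(25635 - 38322)*(-32821 - 15844) = -12687*(-48665) = 617412855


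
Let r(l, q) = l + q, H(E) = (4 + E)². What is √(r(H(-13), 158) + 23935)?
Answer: 3*√2686 ≈ 155.48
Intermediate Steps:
√(r(H(-13), 158) + 23935) = √(((4 - 13)² + 158) + 23935) = √(((-9)² + 158) + 23935) = √((81 + 158) + 23935) = √(239 + 23935) = √24174 = 3*√2686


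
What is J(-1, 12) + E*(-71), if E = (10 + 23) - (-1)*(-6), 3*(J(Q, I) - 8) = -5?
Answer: -5732/3 ≈ -1910.7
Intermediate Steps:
J(Q, I) = 19/3 (J(Q, I) = 8 + (⅓)*(-5) = 8 - 5/3 = 19/3)
E = 27 (E = 33 - 1*6 = 33 - 6 = 27)
J(-1, 12) + E*(-71) = 19/3 + 27*(-71) = 19/3 - 1917 = -5732/3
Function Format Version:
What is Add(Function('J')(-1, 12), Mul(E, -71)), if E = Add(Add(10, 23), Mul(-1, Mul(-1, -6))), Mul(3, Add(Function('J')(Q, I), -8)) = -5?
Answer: Rational(-5732, 3) ≈ -1910.7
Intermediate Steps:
Function('J')(Q, I) = Rational(19, 3) (Function('J')(Q, I) = Add(8, Mul(Rational(1, 3), -5)) = Add(8, Rational(-5, 3)) = Rational(19, 3))
E = 27 (E = Add(33, Mul(-1, 6)) = Add(33, -6) = 27)
Add(Function('J')(-1, 12), Mul(E, -71)) = Add(Rational(19, 3), Mul(27, -71)) = Add(Rational(19, 3), -1917) = Rational(-5732, 3)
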